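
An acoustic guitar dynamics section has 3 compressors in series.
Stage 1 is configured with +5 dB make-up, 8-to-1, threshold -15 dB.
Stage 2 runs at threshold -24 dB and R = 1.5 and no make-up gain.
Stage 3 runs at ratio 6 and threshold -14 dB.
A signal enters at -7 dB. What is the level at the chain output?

-14 dB

Stage 1: -7 dB is 8 dB over -15 dB; at 8:1 that becomes 1 dB over, giving -14 dB; +5 dB make-up → -9 dB.
Stage 2: 15 dB above -24 dB, reduced 1.5:1 to 10 dB above → -14 dB.
Stage 3: -14 dB ≤ -14 dB, so stage 3 doesn't engage; output -14 dB.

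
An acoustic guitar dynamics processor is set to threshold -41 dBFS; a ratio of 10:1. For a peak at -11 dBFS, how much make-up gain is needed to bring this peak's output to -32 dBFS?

6 dB

The peak compresses to -41 + 30/10 = -38 dBFS.
To reach -32 dBFS requires -32 − (-38) = 6 dB of make-up.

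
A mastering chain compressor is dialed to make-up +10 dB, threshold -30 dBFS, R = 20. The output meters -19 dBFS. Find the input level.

Remove make-up: -19 − 10 = -29 dBFS.
That's 1 dB above the -30 dBFS threshold.
Undo the ratio: input overshoot = 1 × 20 = 20 dB, giving input = -10 dBFS.

-10 dBFS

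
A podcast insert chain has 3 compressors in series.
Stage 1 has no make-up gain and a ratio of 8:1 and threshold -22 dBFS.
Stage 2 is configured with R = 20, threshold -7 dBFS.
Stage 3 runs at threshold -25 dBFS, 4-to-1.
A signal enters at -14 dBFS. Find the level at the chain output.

Stage 1: overshoot 8 dB → 8/8 = 1 dB → -21 dBFS.
Stage 2: -21 dBFS is at or below the -7 dBFS threshold — no compression; output -21 dBFS.
Stage 3: overshoot 4 dB → 4/4 = 1 dB → -24 dBFS.

-24 dBFS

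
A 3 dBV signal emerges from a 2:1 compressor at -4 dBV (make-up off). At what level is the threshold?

-11 dBV

Gain reduction = 3 − (-4) = 7 dB; output overshoot = GR / (R − 1) = 7 / 1 = 7 dB.
Threshold = output − output overshoot = -4 − 7 = -11 dBV.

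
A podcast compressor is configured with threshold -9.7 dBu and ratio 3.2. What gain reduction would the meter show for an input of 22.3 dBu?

Overshoot = 22.3 − (-9.7) = 32 dB.
At 3.2:1, output sits 32/3.2 = 10 dB above threshold.
Gain reduction = 32 − 10 = 22 dB.

22 dB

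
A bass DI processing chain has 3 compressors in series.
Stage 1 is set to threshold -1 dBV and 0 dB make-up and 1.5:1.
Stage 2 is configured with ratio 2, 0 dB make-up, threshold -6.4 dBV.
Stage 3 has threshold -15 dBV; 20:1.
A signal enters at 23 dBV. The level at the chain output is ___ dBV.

-14.035 dBV

Stage 1: 23 dBV is 24 dB over -1 dBV; at 1.5:1 that becomes 16 dB over, giving 15 dBV.
Stage 2: overshoot 21.4 dB → 21.4/2 = 10.7 dB → 4.3 dBV.
Stage 3: 19.3 dB above -15 dBV, reduced 20:1 to 0.965 dB above → -14.035 dBV.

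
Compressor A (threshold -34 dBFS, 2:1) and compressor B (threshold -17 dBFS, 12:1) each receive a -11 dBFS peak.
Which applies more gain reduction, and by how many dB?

A: overshoot 23 dB → output overshoot 11.5 dB → GR 11.5 dB.
B: overshoot 6 dB → output overshoot 0.5 dB → GR 5.5 dB.
Difference: 6 dB in favour of A.

A, by 6 dB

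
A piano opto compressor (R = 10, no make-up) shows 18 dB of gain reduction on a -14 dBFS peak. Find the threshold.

-34 dBFS

Input is 20 dB above T (since output overshoot × R = input overshoot: (-32 − T)·10 = -14 − T gives T = -34 dBFS).
Check: -34 + (-14 − (-34))/10 = -34 + 2 = -32 dBFS. ✓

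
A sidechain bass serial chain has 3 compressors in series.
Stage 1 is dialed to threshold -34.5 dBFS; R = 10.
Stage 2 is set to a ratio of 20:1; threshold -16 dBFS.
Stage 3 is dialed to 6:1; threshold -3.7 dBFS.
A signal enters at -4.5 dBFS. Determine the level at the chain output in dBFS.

Stage 1: 30 dB above -34.5 dBFS, reduced 10:1 to 3 dB above → -31.5 dBFS.
Stage 2: below threshold (-31.5 ≤ -16); passes unchanged; output -31.5 dBFS.
Stage 3: -31.5 dBFS is at or below the -3.7 dBFS threshold — no compression; output -31.5 dBFS.

-31.5 dBFS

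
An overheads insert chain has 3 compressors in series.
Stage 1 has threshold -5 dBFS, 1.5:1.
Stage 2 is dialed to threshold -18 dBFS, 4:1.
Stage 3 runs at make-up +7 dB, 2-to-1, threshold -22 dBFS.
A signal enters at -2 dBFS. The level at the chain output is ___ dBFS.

Stage 1: 3 dB above -5 dBFS, reduced 1.5:1 to 2 dB above → -3 dBFS.
Stage 2: overshoot 15 dB → 15/4 = 3.75 dB → -14.25 dBFS.
Stage 3: -14.25 dBFS is 7.75 dB over -22 dBFS; at 2:1 that becomes 3.875 dB over, giving -18.125 dBFS; +7 dB make-up → -11.125 dBFS.

-11.125 dBFS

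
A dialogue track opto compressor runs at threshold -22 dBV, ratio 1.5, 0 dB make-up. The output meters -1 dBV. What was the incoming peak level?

The compressed level sits -1 − (-22) = 21 dB over threshold.
Input overshoot = R × output overshoot = 31.5 dB → input = -22 + 31.5 = 9.5 dBV.

9.5 dBV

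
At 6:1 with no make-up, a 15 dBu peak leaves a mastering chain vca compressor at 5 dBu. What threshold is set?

3 dBu

Gain reduction = 15 − 5 = 10 dB; output overshoot = GR / (R − 1) = 10 / 5 = 2 dB.
Threshold = output − output overshoot = 5 − 2 = 3 dBu.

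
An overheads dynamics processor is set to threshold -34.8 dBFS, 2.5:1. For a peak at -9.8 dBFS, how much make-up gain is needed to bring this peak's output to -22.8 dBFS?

The peak compresses to -34.8 + 25/2.5 = -24.8 dBFS.
To reach -22.8 dBFS requires -22.8 − (-24.8) = 2 dB of make-up.

2 dB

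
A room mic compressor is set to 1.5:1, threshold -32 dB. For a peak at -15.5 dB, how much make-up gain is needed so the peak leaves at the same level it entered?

Overshoot 16.5 dB → 16.5/1.5 = 11 dB after compression, so the compressed level is -32 + 11 = -21 dB.
Make-up = target − compressed = -15.5 − (-21) = 5.5 dB.

5.5 dB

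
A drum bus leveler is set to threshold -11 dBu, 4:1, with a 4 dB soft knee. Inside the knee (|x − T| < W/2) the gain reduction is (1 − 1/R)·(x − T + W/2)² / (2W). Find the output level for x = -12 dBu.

-12.09375 dBu

x − T + W/2 = -12 − (-11) + 2 = 1.
GR = (1 − 1/4) × 1² / 8 = 0.75 × 1 / 8 = 0.09375 dB.
Output = -12 − 0.09375 = -12.09375 dBu.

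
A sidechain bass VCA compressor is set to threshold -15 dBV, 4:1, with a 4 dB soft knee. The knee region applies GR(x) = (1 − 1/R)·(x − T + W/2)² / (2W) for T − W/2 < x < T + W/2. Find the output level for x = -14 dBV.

-14.84375 dBV

x − T + W/2 = -14 − (-15) + 2 = 3.
GR = (1 − 1/4) × 3² / 8 = 0.75 × 9 / 8 = 0.84375 dB.
Output = -14 − 0.84375 = -14.84375 dBV.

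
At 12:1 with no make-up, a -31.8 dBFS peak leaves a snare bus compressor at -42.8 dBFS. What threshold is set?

-43.8 dBFS

Gain reduction = -31.8 − (-42.8) = 11 dB; output overshoot = GR / (R − 1) = 11 / 11 = 1 dB.
Threshold = output − output overshoot = -42.8 − 1 = -43.8 dBFS.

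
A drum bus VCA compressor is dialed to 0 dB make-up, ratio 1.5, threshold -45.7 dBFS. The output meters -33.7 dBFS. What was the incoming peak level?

The compressed level sits -33.7 − (-45.7) = 12 dB over threshold.
Before 1.5:1 compression the overshoot was 12 × 1.5 = 18 dB, so input = -45.7 + 18 = -27.7 dBFS.

-27.7 dBFS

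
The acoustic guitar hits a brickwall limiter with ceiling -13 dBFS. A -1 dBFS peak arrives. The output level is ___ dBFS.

-13 dBFS

The limiter clamps the peak to its -13 dBFS ceiling.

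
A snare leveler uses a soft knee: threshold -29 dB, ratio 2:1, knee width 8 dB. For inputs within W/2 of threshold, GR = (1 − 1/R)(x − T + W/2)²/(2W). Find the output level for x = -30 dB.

x − T + W/2 = -30 − (-29) + 4 = 3.
GR = (1 − 1/2) × 3² / 16 = 0.5 × 9 / 16 = 0.28125 dB.
Output = -30 − 0.28125 = -30.28125 dB.

-30.28125 dB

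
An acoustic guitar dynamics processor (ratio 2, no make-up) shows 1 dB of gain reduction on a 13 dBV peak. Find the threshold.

Input is 2 dB above T (since output overshoot × R = input overshoot: (12 − T)·2 = 13 − T gives T = 11 dBV).
Check: 11 + (13 − 11)/2 = 11 + 1 = 12 dBV. ✓

11 dBV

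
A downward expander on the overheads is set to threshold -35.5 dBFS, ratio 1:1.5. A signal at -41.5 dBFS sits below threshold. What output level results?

Undershoot = (-35.5) − (-41.5) = 6 dB.
At 1:1.5, that expands to 9 dB under threshold.
Output = -35.5 − 9 = -44.5 dBFS.

-44.5 dBFS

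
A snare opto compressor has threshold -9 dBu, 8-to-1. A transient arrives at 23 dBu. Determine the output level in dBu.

23 dBu sits 32 dB over threshold.
At 8:1 the overshoot is divided by 8, leaving 4 dB above threshold.
That puts the output at -5 dBu.

-5 dBu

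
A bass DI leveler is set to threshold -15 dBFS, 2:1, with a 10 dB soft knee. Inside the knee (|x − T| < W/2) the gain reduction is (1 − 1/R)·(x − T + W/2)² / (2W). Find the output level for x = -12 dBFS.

x − T + W/2 = -12 − (-15) + 5 = 8.
GR = (1 − 1/2) × 8² / 20 = 0.5 × 64 / 20 = 1.6 dB.
Output = -12 − 1.6 = -13.6 dBFS.

-13.6 dBFS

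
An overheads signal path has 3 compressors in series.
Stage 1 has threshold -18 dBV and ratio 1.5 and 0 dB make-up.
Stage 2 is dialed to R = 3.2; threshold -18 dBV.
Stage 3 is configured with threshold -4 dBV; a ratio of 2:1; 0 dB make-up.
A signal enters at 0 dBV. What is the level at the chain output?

-14.25 dBV

Stage 1: overshoot 18 dB → 18/1.5 = 12 dB → -6 dBV.
Stage 2: 12 dB above -18 dBV, reduced 3.2:1 to 3.75 dB above → -14.25 dBV.
Stage 3: -14.25 dBV ≤ -4 dBV, so stage 3 doesn't engage; output -14.25 dBV.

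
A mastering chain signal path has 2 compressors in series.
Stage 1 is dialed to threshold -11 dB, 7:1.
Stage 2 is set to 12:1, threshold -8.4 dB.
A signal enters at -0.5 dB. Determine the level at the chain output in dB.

-9.5 dB

Stage 1: 10.5 dB above -11 dB, reduced 7:1 to 1.5 dB above → -9.5 dB.
Stage 2: -9.5 dB is at or below the -8.4 dB threshold — no compression; output -9.5 dB.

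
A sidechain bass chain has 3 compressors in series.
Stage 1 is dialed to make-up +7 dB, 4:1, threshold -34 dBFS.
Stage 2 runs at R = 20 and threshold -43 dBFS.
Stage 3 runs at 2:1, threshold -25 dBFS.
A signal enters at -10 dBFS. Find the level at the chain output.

-41.9 dBFS

Stage 1: overshoot 24 dB → 24/4 = 6 dB → -28 dBFS; +7 dB make-up → -21 dBFS.
Stage 2: 22 dB above -43 dBFS, reduced 20:1 to 1.1 dB above → -41.9 dBFS.
Stage 3: below threshold (-41.9 ≤ -25); passes unchanged; output -41.9 dBFS.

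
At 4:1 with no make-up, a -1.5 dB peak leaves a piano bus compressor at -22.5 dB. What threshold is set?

Gain reduction = -1.5 − (-22.5) = 21 dB; output overshoot = GR / (R − 1) = 21 / 3 = 7 dB.
Threshold = output − output overshoot = -22.5 − 7 = -29.5 dB.

-29.5 dB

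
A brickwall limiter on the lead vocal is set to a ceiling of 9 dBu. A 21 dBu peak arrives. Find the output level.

The limiter clamps the peak to its 9 dBu ceiling.

9 dBu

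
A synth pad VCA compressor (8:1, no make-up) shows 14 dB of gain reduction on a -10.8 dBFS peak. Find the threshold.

Let T be the threshold. Output overshoot = (input overshoot)/R, so -24.8 − T = (-10.8 − T)/8.
8·(-24.8 − T) = -10.8 − T → 7·T = -198.4 − (-10.8) = -187.6.
T = -187.6/7 = -26.8 dBFS.

-26.8 dBFS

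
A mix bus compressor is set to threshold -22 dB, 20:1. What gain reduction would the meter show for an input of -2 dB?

19 dB

-2 dB exceeds the threshold by 20 dB.
At 20:1, output sits 20/20 = 1 dB above threshold.
Gain reduction = 20 − 1 = 19 dB.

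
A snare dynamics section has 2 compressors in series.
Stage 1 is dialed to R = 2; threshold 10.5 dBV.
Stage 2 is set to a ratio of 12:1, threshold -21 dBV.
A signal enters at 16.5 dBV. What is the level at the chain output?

Stage 1: overshoot 6 dB → 6/2 = 3 dB → 13.5 dBV.
Stage 2: overshoot 34.5 dB → 34.5/12 = 2.875 dB → -18.125 dBV.

-18.125 dBV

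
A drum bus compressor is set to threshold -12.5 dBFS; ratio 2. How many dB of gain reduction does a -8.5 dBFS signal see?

The signal is 4 dB above threshold.
A 2:1 ratio leaves 2 dB of that excess.
GR = overshoot in − overshoot out = 4 − 2 = 2 dB.

2 dB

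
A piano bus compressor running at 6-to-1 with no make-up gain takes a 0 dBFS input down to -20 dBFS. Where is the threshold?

Gain reduction = 0 − (-20) = 20 dB; output overshoot = GR / (R − 1) = 20 / 5 = 4 dB.
Threshold = output − output overshoot = -20 − 4 = -24 dBFS.

-24 dBFS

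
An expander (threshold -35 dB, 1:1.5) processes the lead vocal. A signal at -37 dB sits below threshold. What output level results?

Undershoot = (-35) − (-37) = 2 dB.
At 1:1.5, that expands to 3 dB under threshold.
Output = -35 − 3 = -38 dB.

-38 dB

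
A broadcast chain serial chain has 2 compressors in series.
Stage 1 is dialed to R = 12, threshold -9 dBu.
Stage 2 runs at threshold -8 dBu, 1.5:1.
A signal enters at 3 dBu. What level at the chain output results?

Stage 1: 12 dB above -9 dBu, reduced 12:1 to 1 dB above → -8 dBu.
Stage 2: -8 dBu ≤ -8 dBu, so stage 2 doesn't engage; output -8 dBu.

-8 dBu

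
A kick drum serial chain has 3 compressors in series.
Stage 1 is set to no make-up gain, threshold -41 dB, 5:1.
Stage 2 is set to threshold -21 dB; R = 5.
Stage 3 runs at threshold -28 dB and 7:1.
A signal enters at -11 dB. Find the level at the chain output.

-35 dB

Stage 1: 30 dB above -41 dB, reduced 5:1 to 6 dB above → -35 dB.
Stage 2: -35 dB is at or below the -21 dB threshold — no compression; output -35 dB.
Stage 3: -35 dB ≤ -28 dB, so stage 3 doesn't engage; output -35 dB.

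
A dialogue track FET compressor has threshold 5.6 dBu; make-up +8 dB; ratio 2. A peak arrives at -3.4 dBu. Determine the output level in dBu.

4.6 dBu

-3.4 dBu is 9 dB below the 5.6 dBu threshold, so no gain reduction is applied.
Make-up gain adds 8 dB: -3.4 + 8 = 4.6 dBu.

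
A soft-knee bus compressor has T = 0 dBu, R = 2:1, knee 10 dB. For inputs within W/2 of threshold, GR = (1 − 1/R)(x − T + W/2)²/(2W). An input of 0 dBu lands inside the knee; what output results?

-0.625 dBu

x − T + W/2 = 0 − 0 + 5 = 5.
GR = (1 − 1/2) × 5² / 20 = 0.5 × 25 / 20 = 0.625 dB.
Output = 0 − 0.625 = -0.625 dBu.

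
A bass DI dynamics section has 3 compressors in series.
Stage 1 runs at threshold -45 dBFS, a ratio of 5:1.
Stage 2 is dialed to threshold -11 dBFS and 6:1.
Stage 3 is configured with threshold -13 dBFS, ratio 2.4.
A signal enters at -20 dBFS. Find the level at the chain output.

Stage 1: 25 dB above -45 dBFS, reduced 5:1 to 5 dB above → -40 dBFS.
Stage 2: -40 dBFS is at or below the -11 dBFS threshold — no compression; output -40 dBFS.
Stage 3: -40 dBFS is at or below the -13 dBFS threshold — no compression; output -40 dBFS.

-40 dBFS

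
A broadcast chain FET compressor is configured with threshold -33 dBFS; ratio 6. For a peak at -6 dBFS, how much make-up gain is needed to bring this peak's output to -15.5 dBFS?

13 dB

The peak compresses to -33 + 27/6 = -28.5 dBFS.
To reach -15.5 dBFS requires -15.5 − (-28.5) = 13 dB of make-up.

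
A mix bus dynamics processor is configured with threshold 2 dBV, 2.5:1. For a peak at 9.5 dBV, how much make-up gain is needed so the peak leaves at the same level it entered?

4.5 dB

The peak compresses to 2 + 7.5/2.5 = 5 dBV.
To reach 9.5 dBV requires 9.5 − 5 = 4.5 dB of make-up.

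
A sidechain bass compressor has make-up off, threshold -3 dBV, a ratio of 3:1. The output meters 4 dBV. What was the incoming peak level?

The compressed level sits 4 − (-3) = 7 dB over threshold.
Before 3:1 compression the overshoot was 7 × 3 = 21 dB, so input = -3 + 21 = 18 dBV.

18 dBV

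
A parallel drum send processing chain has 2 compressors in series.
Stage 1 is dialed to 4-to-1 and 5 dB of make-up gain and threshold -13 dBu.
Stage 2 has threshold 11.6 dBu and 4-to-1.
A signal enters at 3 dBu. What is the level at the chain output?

Stage 1: overshoot 16 dB → 16/4 = 4 dB → -9 dBu; +5 dB make-up → -4 dBu.
Stage 2: below threshold (-4 ≤ 11.6); passes unchanged; output -4 dBu.

-4 dBu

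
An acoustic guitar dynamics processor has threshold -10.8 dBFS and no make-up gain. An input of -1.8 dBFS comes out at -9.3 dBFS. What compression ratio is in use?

6:1

Input overshoot = -1.8 − (-10.8) = 9 dB; output overshoot = -9.3 − (-10.8) = 1.5 dB.
Ratio = 9 / 1.5 = 6.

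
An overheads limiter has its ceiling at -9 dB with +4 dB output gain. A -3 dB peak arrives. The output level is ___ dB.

-5 dB

The limiter clamps the peak to its -9 dB ceiling.
Output gain then adds 4 dB: -9 + 4 = -5 dB.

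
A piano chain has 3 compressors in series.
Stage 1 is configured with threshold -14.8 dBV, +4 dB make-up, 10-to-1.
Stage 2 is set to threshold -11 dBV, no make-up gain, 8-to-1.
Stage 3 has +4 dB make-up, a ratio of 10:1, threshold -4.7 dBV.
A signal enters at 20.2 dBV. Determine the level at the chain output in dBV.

-6.5375 dBV

Stage 1: overshoot 35 dB → 35/10 = 3.5 dB → -11.3 dBV; +4 dB make-up → -7.3 dBV.
Stage 2: -7.3 dBV is 3.7 dB over -11 dBV; at 8:1 that becomes 0.4625 dB over, giving -10.5375 dBV.
Stage 3: -10.5375 dBV ≤ -4.7 dBV, so stage 3 doesn't engage; make-up brings it to -6.5375 dBV.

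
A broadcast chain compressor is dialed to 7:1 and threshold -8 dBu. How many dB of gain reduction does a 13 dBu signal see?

18 dB

13 dBu exceeds the threshold by 21 dB.
After 7:1 compression the overshoot becomes 21/7 = 3 dB.
GR = overshoot in − overshoot out = 21 − 3 = 18 dB.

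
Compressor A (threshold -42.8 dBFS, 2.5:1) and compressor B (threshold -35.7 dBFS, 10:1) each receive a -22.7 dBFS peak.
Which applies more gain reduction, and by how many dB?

A, by 0.36 dB

A: overshoot 20.1 dB → output overshoot 8.04 dB → GR 12.06 dB.
B: overshoot 13 dB → output overshoot 1.3 dB → GR 11.7 dB.
A reduces 0.36 dB more.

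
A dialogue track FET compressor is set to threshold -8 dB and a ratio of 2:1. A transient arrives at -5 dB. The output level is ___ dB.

-6.5 dB

-5 dB sits 3 dB over threshold.
2:1 compression reduces that to 3/2 = 1.5 dB over.
Output = -8 + 1.5 = -6.5 dB.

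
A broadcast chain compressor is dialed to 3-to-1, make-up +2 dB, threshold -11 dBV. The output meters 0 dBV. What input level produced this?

Stripping the +2 dB make-up gives -2 dBV at the gain stage.
That's 9 dB above the -11 dBV threshold.
Before 3:1 compression the overshoot was 9 × 3 = 27 dB, so input = -11 + 27 = 16 dBV.

16 dBV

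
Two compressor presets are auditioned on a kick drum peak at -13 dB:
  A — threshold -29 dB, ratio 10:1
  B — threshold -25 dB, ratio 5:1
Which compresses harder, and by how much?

A: 16 dB over, compressed to 1.6 dB over, so 14.4 dB of GR.
B: 12 dB over, compressed to 2.4 dB over, so 9.6 dB of GR.
A applies 4.8 dB more gain reduction.

A, by 4.8 dB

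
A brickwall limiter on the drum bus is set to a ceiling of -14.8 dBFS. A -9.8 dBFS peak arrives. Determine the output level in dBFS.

-14.8 dBFS

At ∞:1, everything above -14.8 dBFS is held at the ceiling.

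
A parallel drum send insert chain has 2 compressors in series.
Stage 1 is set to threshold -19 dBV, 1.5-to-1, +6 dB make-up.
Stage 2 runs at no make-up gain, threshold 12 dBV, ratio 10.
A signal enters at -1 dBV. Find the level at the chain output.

-1 dBV

Stage 1: 18 dB above -19 dBV, reduced 1.5:1 to 12 dB above → -7 dBV; +6 dB make-up → -1 dBV.
Stage 2: -1 dBV is at or below the 12 dBV threshold — no compression; output -1 dBV.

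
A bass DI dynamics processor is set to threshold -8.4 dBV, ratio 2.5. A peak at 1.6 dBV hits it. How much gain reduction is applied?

6 dB

Overshoot = 1.6 − (-8.4) = 10 dB.
After 2.5:1 compression the overshoot becomes 10/2.5 = 4 dB.
GR = overshoot in − overshoot out = 10 − 4 = 6 dB.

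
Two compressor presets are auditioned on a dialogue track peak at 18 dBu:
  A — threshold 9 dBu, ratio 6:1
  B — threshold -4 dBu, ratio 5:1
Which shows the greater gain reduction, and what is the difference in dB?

B, by 10.1 dB

A: overshoot 9 dB → output overshoot 1.5 dB → GR 7.5 dB.
B: overshoot 22 dB → output overshoot 4.4 dB → GR 17.6 dB.
B applies 10.1 dB more gain reduction.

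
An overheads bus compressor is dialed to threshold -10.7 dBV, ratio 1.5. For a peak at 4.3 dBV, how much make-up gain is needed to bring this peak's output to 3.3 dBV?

4 dB

Overshoot 15 dB → 15/1.5 = 10 dB after compression, so the compressed level is -10.7 + 10 = -0.7 dBV.
Make-up = target − compressed = 3.3 − (-0.7) = 4 dB.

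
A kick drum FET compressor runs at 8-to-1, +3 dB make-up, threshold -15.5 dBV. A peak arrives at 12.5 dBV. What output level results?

-9 dBV

The input is 28 dB above the -15.5 dBV threshold.
8:1 compression reduces that to 28/8 = 3.5 dB over.
Output = -15.5 + 3.5 = -12 dBV; make-up adds 3 dB, giving -9 dBV.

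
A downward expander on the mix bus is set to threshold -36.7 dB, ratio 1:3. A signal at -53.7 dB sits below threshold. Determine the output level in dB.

-87.7 dB

Undershoot = (-36.7) − (-53.7) = 17 dB.
At 1:3, that expands to 51 dB under threshold.
Output = -36.7 − 51 = -87.7 dB.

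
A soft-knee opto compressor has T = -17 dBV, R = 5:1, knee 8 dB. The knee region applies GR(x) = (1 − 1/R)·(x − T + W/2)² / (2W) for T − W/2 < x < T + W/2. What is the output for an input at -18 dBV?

x − T + W/2 = -18 − (-17) + 4 = 3.
GR = (1 − 1/5) × 3² / 16 = 0.8 × 9 / 16 = 0.45 dB.
Output = -18 − 0.45 = -18.45 dBV.

-18.45 dBV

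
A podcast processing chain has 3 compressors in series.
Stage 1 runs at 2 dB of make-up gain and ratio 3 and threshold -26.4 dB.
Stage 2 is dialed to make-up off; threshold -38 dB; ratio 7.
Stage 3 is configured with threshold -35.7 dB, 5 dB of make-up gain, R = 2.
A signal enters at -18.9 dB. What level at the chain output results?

-30.7 dB

Stage 1: -18.9 dB is 7.5 dB over -26.4 dB; at 3:1 that becomes 2.5 dB over, giving -23.9 dB; +2 dB make-up → -21.9 dB.
Stage 2: overshoot 16.1 dB → 16.1/7 = 2.3 dB → -35.7 dB.
Stage 3: -35.7 dB is at or below the -35.7 dB threshold — no compression; make-up brings it to -30.7 dB.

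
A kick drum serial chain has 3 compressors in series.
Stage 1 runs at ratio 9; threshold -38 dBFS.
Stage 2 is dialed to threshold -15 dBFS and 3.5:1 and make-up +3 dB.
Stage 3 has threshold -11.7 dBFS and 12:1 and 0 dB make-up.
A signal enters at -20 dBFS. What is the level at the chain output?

Stage 1: -20 dBFS is 18 dB over -38 dBFS; at 9:1 that becomes 2 dB over, giving -36 dBFS.
Stage 2: -36 dBFS is at or below the -15 dBFS threshold — no compression; make-up brings it to -33 dBFS.
Stage 3: -33 dBFS ≤ -11.7 dBFS, so stage 3 doesn't engage; output -33 dBFS.

-33 dBFS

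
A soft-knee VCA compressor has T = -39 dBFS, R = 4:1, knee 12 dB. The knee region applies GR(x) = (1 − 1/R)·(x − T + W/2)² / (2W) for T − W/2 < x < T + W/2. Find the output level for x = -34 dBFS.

-37.78125 dBFS

x − T + W/2 = -34 − (-39) + 6 = 11.
GR = (1 − 1/4) × 11² / 24 = 0.75 × 121 / 24 = 3.78125 dB.
Output = -34 − 3.78125 = -37.78125 dBFS.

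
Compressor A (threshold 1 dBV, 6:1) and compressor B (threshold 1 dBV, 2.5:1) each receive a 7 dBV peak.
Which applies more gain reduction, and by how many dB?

A: 6 dB over, compressed to 1 dB over, so 5 dB of GR.
B: 6 dB over, compressed to 2.4 dB over, so 3.6 dB of GR.
Difference: 1.4 dB in favour of A.

A, by 1.4 dB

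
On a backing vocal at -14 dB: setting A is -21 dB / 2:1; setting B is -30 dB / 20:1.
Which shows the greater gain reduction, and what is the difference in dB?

A: GR = 7 − 7/2 = 3.5 dB.
B: GR = 16 − 16/20 = 15.2 dB.
Difference: 11.7 dB in favour of B.

B, by 11.7 dB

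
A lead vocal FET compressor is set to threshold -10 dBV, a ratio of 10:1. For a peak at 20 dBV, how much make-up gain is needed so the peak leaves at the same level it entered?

27 dB

Overshoot 30 dB → 30/10 = 3 dB after compression, so the compressed level is -10 + 3 = -7 dBV.
Make-up = target − compressed = 20 − (-7) = 27 dB.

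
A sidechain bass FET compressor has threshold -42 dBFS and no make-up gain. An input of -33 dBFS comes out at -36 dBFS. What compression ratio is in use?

Input overshoot = -33 − (-42) = 9 dB; output overshoot = -36 − (-42) = 6 dB.
Ratio = 9 / 6 = 1.5.

1.5:1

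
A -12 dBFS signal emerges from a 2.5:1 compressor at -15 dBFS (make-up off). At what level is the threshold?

-17 dBFS

Input is 5 dB above T (since output overshoot × R = input overshoot: (-15 − T)·2.5 = -12 − T gives T = -17 dBFS).
Check: -17 + (-12 − (-17))/2.5 = -17 + 2 = -15 dBFS. ✓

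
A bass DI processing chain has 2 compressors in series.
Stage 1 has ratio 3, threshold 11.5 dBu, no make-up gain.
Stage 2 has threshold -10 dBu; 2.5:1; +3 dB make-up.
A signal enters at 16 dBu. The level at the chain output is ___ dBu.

2.2 dBu

Stage 1: 16 dBu is 4.5 dB over 11.5 dBu; at 3:1 that becomes 1.5 dB over, giving 13 dBu.
Stage 2: 13 dBu is 23 dB over -10 dBu; at 2.5:1 that becomes 9.2 dB over, giving -0.8 dBu; +3 dB make-up → 2.2 dBu.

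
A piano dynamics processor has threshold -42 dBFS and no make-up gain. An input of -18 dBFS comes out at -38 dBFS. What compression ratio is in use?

Input overshoot = -18 − (-42) = 24 dB; output overshoot = -38 − (-42) = 4 dB.
Ratio = 24 / 4 = 6.

6:1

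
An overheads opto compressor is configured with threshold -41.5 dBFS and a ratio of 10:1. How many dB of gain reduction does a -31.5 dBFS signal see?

9 dB

-31.5 dBFS exceeds the threshold by 10 dB.
At 10:1, output sits 10/10 = 1 dB above threshold.
Gain reduction = 10 − 1 = 9 dB.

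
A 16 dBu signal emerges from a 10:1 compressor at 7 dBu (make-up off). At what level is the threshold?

6 dBu

Let T be the threshold. Output overshoot = (input overshoot)/R, so 7 − T = (16 − T)/10.
10·(7 − T) = 16 − T → 9·T = 70 − 16 = 54.
T = 54/9 = 6 dBu.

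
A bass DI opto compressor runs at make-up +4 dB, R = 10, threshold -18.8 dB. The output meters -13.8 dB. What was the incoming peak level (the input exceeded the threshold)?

-8.8 dB

Stripping the +4 dB make-up gives -17.8 dB at the gain stage.
The compressed level sits -17.8 − (-18.8) = 1 dB over threshold.
Undo the ratio: input overshoot = 1 × 10 = 10 dB, giving input = -8.8 dB.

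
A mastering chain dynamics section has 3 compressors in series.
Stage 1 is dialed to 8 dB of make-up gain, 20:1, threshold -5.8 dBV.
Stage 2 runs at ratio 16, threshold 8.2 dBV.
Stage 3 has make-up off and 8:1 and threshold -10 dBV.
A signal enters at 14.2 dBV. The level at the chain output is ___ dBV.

-8.35 dBV

Stage 1: 20 dB above -5.8 dBV, reduced 20:1 to 1 dB above → -4.8 dBV; +8 dB make-up → 3.2 dBV.
Stage 2: 3.2 dBV is at or below the 8.2 dBV threshold — no compression; output 3.2 dBV.
Stage 3: overshoot 13.2 dB → 13.2/8 = 1.65 dB → -8.35 dBV.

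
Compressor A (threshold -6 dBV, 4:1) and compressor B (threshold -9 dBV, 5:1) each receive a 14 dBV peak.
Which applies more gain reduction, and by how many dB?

A: 20 dB over, compressed to 5 dB over, so 15 dB of GR.
B: 23 dB over, compressed to 4.6 dB over, so 18.4 dB of GR.
B reduces 3.4 dB more.

B, by 3.4 dB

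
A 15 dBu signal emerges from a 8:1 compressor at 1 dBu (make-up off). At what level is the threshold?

-1 dBu

Let T be the threshold. Output overshoot = (input overshoot)/R, so 1 − T = (15 − T)/8.
8·(1 − T) = 15 − T → 7·T = 8 − 15 = -7.
T = -7/7 = -1 dBu.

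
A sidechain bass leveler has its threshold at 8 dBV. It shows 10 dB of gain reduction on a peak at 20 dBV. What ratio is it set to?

6:1

Input overshoot = 20 − 8 = 12 dB.
Output overshoot = 12 − 10 = 2 dB.
Ratio = input overshoot / output overshoot = 12 / 2 = 6.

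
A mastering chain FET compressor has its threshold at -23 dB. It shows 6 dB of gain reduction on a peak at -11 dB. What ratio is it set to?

Input overshoot = -11 − (-23) = 12 dB.
Output overshoot = 12 − 6 = 6 dB.
Ratio = input overshoot / output overshoot = 12 / 6 = 2.

2:1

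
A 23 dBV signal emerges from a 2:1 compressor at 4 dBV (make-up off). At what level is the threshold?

Gain reduction = 23 − 4 = 19 dB; output overshoot = GR / (R − 1) = 19 / 1 = 19 dB.
Threshold = output − output overshoot = 4 − 19 = -15 dBV.

-15 dBV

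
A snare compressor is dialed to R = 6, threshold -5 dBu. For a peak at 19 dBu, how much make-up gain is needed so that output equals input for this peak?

The peak compresses to -5 + 24/6 = -1 dBu.
To reach 19 dBu requires 19 − (-1) = 20 dB of make-up.

20 dB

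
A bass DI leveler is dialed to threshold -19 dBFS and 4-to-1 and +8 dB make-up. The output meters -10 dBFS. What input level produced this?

Stripping the +8 dB make-up gives -18 dBFS at the gain stage.
The compressed level sits -18 − (-19) = 1 dB over threshold.
Input overshoot = R × output overshoot = 4 dB → input = -19 + 4 = -15 dBFS.

-15 dBFS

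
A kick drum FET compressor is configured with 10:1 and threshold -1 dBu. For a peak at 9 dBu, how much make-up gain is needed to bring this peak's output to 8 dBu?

8 dB

Overshoot 10 dB → 10/10 = 1 dB after compression, so the compressed level is -1 + 1 = 0 dBu.
Make-up = target − compressed = 8 − 0 = 8 dB.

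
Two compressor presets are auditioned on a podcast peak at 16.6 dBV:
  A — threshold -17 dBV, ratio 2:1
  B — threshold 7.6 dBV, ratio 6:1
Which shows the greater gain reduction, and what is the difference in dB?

A: 33.6 dB over, compressed to 16.8 dB over, so 16.8 dB of GR.
B: 9 dB over, compressed to 1.5 dB over, so 7.5 dB of GR.
A reduces 9.3 dB more.

A, by 9.3 dB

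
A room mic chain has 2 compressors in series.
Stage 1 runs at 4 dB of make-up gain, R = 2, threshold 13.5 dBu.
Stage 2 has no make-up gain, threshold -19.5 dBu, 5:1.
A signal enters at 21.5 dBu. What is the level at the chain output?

-11.3 dBu

Stage 1: 21.5 dBu is 8 dB over 13.5 dBu; at 2:1 that becomes 4 dB over, giving 17.5 dBu; +4 dB make-up → 21.5 dBu.
Stage 2: 41 dB above -19.5 dBu, reduced 5:1 to 8.2 dB above → -11.3 dBu.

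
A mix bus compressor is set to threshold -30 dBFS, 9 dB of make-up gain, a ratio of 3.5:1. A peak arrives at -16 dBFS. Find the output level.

-17 dBFS

-16 dBFS sits 14 dB over threshold.
The 14 dB excess becomes 4 dB after 3.5:1 reduction.
That puts the output at -26 dBFS; make-up adds 9 dB, giving -17 dBFS.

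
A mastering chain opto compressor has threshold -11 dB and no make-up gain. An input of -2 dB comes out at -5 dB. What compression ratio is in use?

1.5:1

Input overshoot = -2 − (-11) = 9 dB; output overshoot = -5 − (-11) = 6 dB.
Ratio = 9 / 6 = 1.5.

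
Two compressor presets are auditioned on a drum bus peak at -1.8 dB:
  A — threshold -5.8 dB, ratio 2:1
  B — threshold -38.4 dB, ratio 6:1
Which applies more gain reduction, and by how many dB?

A: overshoot 4 dB → output overshoot 2 dB → GR 2 dB.
B: overshoot 36.6 dB → output overshoot 6.1 dB → GR 30.5 dB.
B reduces 28.5 dB more.

B, by 28.5 dB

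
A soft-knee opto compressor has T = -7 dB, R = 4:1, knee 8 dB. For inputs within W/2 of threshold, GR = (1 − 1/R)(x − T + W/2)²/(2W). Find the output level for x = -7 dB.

-7.75 dB

x − T + W/2 = -7 − (-7) + 4 = 4.
GR = (1 − 1/4) × 4² / 16 = 0.75 × 16 / 16 = 0.75 dB.
Output = -7 − 0.75 = -7.75 dB.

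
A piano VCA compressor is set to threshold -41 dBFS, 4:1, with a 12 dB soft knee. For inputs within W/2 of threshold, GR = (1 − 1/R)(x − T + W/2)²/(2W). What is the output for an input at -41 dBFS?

x − T + W/2 = -41 − (-41) + 6 = 6.
GR = (1 − 1/4) × 6² / 24 = 0.75 × 36 / 24 = 1.125 dB.
Output = -41 − 1.125 = -42.125 dBFS.

-42.125 dBFS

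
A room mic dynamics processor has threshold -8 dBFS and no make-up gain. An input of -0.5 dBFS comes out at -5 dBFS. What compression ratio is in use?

2.5:1

Input overshoot = -0.5 − (-8) = 7.5 dB; output overshoot = -5 − (-8) = 3 dB.
Ratio = 7.5 / 3 = 2.5.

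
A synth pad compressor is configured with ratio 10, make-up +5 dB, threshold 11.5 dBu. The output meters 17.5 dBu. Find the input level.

Remove make-up: 17.5 − 5 = 12.5 dBu.
That's 1 dB above the 11.5 dBu threshold.
Input overshoot = R × output overshoot = 10 dB → input = 11.5 + 10 = 21.5 dBu.

21.5 dBu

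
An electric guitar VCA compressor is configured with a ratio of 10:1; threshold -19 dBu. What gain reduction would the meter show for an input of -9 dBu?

9 dB

The signal is 10 dB above threshold.
After 10:1 compression the overshoot becomes 10/10 = 1 dB.
Gain reduction = 10 − 1 = 9 dB.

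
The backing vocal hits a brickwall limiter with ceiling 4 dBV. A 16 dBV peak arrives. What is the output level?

At ∞:1, everything above 4 dBV is held at the ceiling.

4 dBV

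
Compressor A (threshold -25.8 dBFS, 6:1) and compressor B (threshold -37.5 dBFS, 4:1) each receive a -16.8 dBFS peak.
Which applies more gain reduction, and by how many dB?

A: GR = 9 − 9/6 = 7.5 dB.
B: GR = 20.7 − 20.7/4 = 15.525 dB.
B reduces 8.025 dB more.

B, by 8.025 dB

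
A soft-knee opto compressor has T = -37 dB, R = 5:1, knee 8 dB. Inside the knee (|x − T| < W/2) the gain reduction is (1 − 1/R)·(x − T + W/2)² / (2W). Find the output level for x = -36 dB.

-37.25 dB

x − T + W/2 = -36 − (-37) + 4 = 5.
GR = (1 − 1/5) × 5² / 16 = 0.8 × 25 / 16 = 1.25 dB.
Output = -36 − 1.25 = -37.25 dB.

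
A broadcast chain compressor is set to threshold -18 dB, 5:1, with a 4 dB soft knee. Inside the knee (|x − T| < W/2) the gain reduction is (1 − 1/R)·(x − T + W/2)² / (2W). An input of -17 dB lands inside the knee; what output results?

x − T + W/2 = -17 − (-18) + 2 = 3.
GR = (1 − 1/5) × 3² / 8 = 0.8 × 9 / 8 = 0.9 dB.
Output = -17 − 0.9 = -17.9 dB.

-17.9 dB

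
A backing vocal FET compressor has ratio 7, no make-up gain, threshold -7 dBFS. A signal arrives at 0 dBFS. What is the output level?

-6 dBFS

Overshoot: 0 − (-7) = 7 dB.
7:1 compression reduces that to 7/7 = 1 dB over.
So the level is -7 + 1 = -6 dBFS.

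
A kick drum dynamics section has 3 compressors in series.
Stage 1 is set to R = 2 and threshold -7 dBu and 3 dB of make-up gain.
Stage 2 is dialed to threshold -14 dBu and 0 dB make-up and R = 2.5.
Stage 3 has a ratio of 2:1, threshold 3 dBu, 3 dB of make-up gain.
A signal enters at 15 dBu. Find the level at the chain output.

Stage 1: overshoot 22 dB → 22/2 = 11 dB → 4 dBu; +3 dB make-up → 7 dBu.
Stage 2: 7 dBu is 21 dB over -14 dBu; at 2.5:1 that becomes 8.4 dB over, giving -5.6 dBu.
Stage 3: below threshold (-5.6 ≤ 3); passes unchanged; make-up brings it to -2.6 dBu.

-2.6 dBu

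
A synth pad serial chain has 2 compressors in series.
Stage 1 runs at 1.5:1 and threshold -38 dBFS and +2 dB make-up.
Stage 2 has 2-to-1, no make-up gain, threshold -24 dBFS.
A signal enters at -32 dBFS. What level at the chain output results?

Stage 1: overshoot 6 dB → 6/1.5 = 4 dB → -34 dBFS; +2 dB make-up → -32 dBFS.
Stage 2: -32 dBFS ≤ -24 dBFS, so stage 2 doesn't engage; output -32 dBFS.

-32 dBFS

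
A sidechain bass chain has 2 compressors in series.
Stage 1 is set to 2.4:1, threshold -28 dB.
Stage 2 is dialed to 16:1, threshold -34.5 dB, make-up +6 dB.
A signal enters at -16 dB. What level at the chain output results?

Stage 1: overshoot 12 dB → 12/2.4 = 5 dB → -23 dB.
Stage 2: -23 dB is 11.5 dB over -34.5 dB; at 16:1 that becomes 0.71875 dB over, giving -33.78125 dB; +6 dB make-up → -27.78125 dB.

-27.78125 dB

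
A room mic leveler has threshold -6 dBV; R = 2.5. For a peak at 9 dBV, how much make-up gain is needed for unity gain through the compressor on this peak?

Overshoot 15 dB → 15/2.5 = 6 dB after compression, so the compressed level is -6 + 6 = 0 dBV.
Make-up = target − compressed = 9 − 0 = 9 dB.

9 dB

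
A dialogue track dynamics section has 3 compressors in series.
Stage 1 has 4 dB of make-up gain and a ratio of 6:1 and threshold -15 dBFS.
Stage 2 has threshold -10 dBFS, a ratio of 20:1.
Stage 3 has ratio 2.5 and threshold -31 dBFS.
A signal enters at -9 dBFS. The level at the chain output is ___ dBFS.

Stage 1: overshoot 6 dB → 6/6 = 1 dB → -14 dBFS; +4 dB make-up → -10 dBFS.
Stage 2: -10 dBFS is at or below the -10 dBFS threshold — no compression; output -10 dBFS.
Stage 3: -10 dBFS is 21 dB over -31 dBFS; at 2.5:1 that becomes 8.4 dB over, giving -22.6 dBFS.

-22.6 dBFS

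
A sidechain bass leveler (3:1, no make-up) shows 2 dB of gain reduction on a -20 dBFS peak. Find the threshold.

Let T be the threshold. Output overshoot = (input overshoot)/R, so -22 − T = (-20 − T)/3.
3·(-22 − T) = -20 − T → 2·T = -66 − (-20) = -46.
T = -46/2 = -23 dBFS.

-23 dBFS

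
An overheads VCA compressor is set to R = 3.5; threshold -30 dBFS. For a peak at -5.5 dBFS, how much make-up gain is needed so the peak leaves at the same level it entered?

17.5 dB

Overshoot 24.5 dB → 24.5/3.5 = 7 dB after compression, so the compressed level is -30 + 7 = -23 dBFS.
Make-up = target − compressed = -5.5 − (-23) = 17.5 dB.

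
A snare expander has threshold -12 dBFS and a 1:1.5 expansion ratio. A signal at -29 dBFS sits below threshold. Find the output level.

Below threshold, a 1:1.5 expander applies gain = (1.5−1)×(T − x) of attenuation.
(1.5−1) × 17 = 8.5 dB, so output = -29 − 8.5 = -37.5 dBFS.

-37.5 dBFS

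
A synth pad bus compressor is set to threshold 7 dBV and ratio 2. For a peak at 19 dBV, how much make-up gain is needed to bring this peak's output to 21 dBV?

Overshoot 12 dB → 12/2 = 6 dB after compression, so the compressed level is 7 + 6 = 13 dBV.
Make-up = target − compressed = 21 − 13 = 8 dB.

8 dB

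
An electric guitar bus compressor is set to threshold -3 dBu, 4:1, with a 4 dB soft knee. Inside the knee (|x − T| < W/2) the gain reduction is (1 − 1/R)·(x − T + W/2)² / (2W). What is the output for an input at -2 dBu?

-2.84375 dBu

x − T + W/2 = -2 − (-3) + 2 = 3.
GR = (1 − 1/4) × 3² / 8 = 0.75 × 9 / 8 = 0.84375 dB.
Output = -2 − 0.84375 = -2.84375 dBu.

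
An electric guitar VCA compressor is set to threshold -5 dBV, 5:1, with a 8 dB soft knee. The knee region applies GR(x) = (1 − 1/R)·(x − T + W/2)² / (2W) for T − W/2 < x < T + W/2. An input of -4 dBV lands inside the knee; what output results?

x − T + W/2 = -4 − (-5) + 4 = 5.
GR = (1 − 1/5) × 5² / 16 = 0.8 × 25 / 16 = 1.25 dB.
Output = -4 − 1.25 = -5.25 dBV.

-5.25 dBV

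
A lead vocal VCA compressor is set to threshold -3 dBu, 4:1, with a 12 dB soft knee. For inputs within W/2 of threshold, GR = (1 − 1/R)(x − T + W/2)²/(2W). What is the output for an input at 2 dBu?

x − T + W/2 = 2 − (-3) + 6 = 11.
GR = (1 − 1/4) × 11² / 24 = 0.75 × 121 / 24 = 3.78125 dB.
Output = 2 − 3.78125 = -1.78125 dBu.

-1.78125 dBu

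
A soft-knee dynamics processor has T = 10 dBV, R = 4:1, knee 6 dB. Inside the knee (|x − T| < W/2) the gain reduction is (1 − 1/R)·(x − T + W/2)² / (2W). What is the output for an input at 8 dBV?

7.9375 dBV

x − T + W/2 = 8 − 10 + 3 = 1.
GR = (1 − 1/4) × 1² / 12 = 0.75 × 1 / 12 = 0.0625 dB.
Output = 8 − 0.0625 = 7.9375 dBV.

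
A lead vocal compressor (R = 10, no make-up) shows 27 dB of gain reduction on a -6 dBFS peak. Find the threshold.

-36 dBFS

Gain reduction = -6 − (-33) = 27 dB; output overshoot = GR / (R − 1) = 27 / 9 = 3 dB.
Threshold = output − output overshoot = -33 − 3 = -36 dBFS.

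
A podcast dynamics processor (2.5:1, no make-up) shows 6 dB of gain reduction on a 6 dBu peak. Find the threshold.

-4 dBu

Input is 10 dB above T (since output overshoot × R = input overshoot: (0 − T)·2.5 = 6 − T gives T = -4 dBu).
Check: -4 + (6 − (-4))/2.5 = -4 + 4 = 0 dBu. ✓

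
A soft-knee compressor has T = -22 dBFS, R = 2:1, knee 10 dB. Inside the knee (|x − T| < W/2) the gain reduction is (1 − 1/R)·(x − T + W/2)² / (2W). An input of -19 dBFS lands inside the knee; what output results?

x − T + W/2 = -19 − (-22) + 5 = 8.
GR = (1 − 1/2) × 8² / 20 = 0.5 × 64 / 20 = 1.6 dB.
Output = -19 − 1.6 = -20.6 dBFS.

-20.6 dBFS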